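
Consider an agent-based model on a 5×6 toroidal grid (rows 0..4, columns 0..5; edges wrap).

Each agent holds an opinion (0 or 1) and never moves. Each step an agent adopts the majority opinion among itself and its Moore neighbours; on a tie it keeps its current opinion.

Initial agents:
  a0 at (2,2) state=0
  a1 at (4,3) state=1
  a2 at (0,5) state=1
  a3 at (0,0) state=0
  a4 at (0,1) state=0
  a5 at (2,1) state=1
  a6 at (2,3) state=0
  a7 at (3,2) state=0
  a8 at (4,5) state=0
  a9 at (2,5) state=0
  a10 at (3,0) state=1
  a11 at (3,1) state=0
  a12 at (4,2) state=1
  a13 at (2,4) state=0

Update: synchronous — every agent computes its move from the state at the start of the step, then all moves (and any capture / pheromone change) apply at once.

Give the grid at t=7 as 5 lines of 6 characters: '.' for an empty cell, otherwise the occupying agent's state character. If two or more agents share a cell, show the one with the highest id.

t=1: a0@(2,2):0 a1@(4,3):1 a2@(0,5):0 a3@(0,0):0 a4@(0,1):0 a5@(2,1):0 a6@(2,3):0 a7@(3,2):0 a8@(4,5):0 a9@(2,5):0 a10@(3,0):0 a11@(3,1):0 a12@(4,2):0 a13@(2,4):0
t=2: a0@(2,2):0 a1@(4,3):0 a2@(0,5):0 a3@(0,0):0 a4@(0,1):0 a5@(2,1):0 a6@(2,3):0 a7@(3,2):0 a8@(4,5):0 a9@(2,5):0 a10@(3,0):0 a11@(3,1):0 a12@(4,2):0 a13@(2,4):0
t=3: (unchanged — steady state)

00...0
......
.00000
000...
..00.0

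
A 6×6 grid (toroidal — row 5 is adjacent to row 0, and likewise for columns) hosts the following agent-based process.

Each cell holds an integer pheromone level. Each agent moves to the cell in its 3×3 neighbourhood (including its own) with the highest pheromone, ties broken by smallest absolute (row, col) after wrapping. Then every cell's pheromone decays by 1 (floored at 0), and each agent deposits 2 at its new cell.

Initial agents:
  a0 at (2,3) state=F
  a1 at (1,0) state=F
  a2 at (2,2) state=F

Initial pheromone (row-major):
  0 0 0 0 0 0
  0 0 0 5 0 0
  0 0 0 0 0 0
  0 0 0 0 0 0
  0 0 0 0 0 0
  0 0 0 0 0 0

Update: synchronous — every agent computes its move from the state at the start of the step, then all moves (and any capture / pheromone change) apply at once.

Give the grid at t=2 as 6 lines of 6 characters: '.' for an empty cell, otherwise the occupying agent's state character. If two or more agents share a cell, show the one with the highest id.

F.....
...F..
......
......
......
......

t=1: a0@(1,3) a1@(0,0) a2@(1,3) | pheromone: 2 0 0 0 0 0 / 0 0 0 8 0 0 / 0 0 0 0 0 0 / 0 0 0 0 0 0 / 0 0 0 0 0 0 / 0 0 0 0 0 0
t=2: a0@(1,3) a1@(0,0) a2@(1,3) | pheromone: 3 0 0 0 0 0 / 0 0 0 11 0 0 / 0 0 0 0 0 0 / 0 0 0 0 0 0 / 0 0 0 0 0 0 / 0 0 0 0 0 0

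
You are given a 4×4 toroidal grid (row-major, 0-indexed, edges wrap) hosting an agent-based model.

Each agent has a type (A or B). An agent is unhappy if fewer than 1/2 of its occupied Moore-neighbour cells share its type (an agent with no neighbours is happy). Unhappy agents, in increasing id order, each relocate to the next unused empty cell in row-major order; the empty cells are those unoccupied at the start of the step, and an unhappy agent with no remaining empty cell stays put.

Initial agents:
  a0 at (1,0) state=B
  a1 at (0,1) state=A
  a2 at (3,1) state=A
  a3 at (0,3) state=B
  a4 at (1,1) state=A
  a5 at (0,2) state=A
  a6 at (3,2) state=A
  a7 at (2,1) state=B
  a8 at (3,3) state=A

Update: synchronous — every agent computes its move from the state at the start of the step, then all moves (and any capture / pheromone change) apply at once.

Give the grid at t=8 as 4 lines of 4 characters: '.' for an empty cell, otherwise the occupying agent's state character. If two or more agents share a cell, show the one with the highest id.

t=1: a0@(1,0):B a1@(0,1):A a2@(3,1):A a3@(0,0):B a4@(1,1):A a5@(0,2):A a6@(3,2):A a7@(1,2):B a8@(3,3):A
t=2: a0@(0,3):B a1@(0,1):A a2@(3,1):A a3@(1,3):B a4@(2,0):A a5@(0,2):A a6@(3,2):A a7@(2,1):B a8@(3,3):A
t=3: a0@(0,0):B a1@(0,1):A a2@(3,1):A a3@(1,0):B a4@(2,0):A a5@(0,2):A a6@(3,2):A a7@(1,1):B a8@(3,3):A
t=4: a0@(0,3):B a1@(0,1):A a2@(3,1):A a3@(1,0):B a4@(2,0):A a5@(0,2):A a6@(3,2):A a7@(1,2):B a8@(3,3):A
t=5: a0@(0,0):B a1@(0,1):A a2@(3,1):A a3@(1,1):B a4@(2,0):A a5@(0,2):A a6@(3,2):A a7@(1,3):B a8@(3,3):A
t=6: a0@(0,3):B a1@(0,1):A a2@(3,1):A a3@(1,0):B a4@(2,0):A a5@(0,2):A a6@(3,2):A a7@(1,2):B a8@(3,3):A
t=7: a0@(0,0):B a1@(0,1):A a2@(3,1):A a3@(1,1):B a4@(2,0):A a5@(0,2):A a6@(3,2):A a7@(1,3):B a8@(3,3):A
t=8: a0@(0,3):B a1@(0,1):A a2@(3,1):A a3@(1,0):B a4@(2,0):A a5@(0,2):A a6@(3,2):A a7@(1,2):B a8@(3,3):A

.AAB
B.B.
A...
.AAA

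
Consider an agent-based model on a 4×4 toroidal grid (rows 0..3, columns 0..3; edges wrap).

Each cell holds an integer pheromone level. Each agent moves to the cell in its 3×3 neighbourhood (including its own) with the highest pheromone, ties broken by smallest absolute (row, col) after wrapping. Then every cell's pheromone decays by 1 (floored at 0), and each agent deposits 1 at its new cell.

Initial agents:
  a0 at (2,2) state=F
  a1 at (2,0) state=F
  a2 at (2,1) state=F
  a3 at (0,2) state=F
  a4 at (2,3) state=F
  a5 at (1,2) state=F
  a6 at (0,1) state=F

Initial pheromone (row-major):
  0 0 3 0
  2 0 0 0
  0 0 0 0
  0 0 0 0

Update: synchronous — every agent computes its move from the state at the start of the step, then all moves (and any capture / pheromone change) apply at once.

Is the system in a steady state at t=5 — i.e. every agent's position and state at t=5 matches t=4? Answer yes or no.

yes

t=1: a0@(1,1) a1@(1,0) a2@(1,0) a3@(0,2) a4@(1,0) a5@(0,2) a6@(0,2) | pheromone: 0 0 5 0 / 4 1 0 0 / 0 0 0 0 / 0 0 0 0
t=2: a0@(0,2) a1@(1,0) a2@(1,0) a3@(0,2) a4@(1,0) a5@(0,2) a6@(0,2) | pheromone: 0 0 8 0 / 6 0 0 0 / 0 0 0 0 / 0 0 0 0
t=3: a0@(0,2) a1@(1,0) a2@(1,0) a3@(0,2) a4@(1,0) a5@(0,2) a6@(0,2) | pheromone: 0 0 11 0 / 8 0 0 0 / 0 0 0 0 / 0 0 0 0
t=4: a0@(0,2) a1@(1,0) a2@(1,0) a3@(0,2) a4@(1,0) a5@(0,2) a6@(0,2) | pheromone: 0 0 14 0 / 10 0 0 0 / 0 0 0 0 / 0 0 0 0
t=5: a0@(0,2) a1@(1,0) a2@(1,0) a3@(0,2) a4@(1,0) a5@(0,2) a6@(0,2) | pheromone: 0 0 17 0 / 12 0 0 0 / 0 0 0 0 / 0 0 0 0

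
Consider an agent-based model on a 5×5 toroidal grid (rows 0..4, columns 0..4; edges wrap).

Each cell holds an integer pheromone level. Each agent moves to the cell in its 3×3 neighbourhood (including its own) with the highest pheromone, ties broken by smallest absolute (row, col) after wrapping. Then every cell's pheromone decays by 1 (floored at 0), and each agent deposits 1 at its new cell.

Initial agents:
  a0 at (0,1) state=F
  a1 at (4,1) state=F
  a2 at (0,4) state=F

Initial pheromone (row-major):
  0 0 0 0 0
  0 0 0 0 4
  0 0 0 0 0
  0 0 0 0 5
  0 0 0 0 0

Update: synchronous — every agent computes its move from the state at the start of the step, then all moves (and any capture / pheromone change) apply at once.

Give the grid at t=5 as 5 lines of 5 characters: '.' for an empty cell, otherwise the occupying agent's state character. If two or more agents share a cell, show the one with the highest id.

.....
....F
.....
.....
.....

t=1: a0@(0,0) a1@(0,0) a2@(1,4) | pheromone: 2 0 0 0 0 / 0 0 0 0 4 / 0 0 0 0 0 / 0 0 0 0 4 / 0 0 0 0 0
t=2: a0@(1,4) a1@(1,4) a2@(1,4) | pheromone: 1 0 0 0 0 / 0 0 0 0 6 / 0 0 0 0 0 / 0 0 0 0 3 / 0 0 0 0 0
t=3: a0@(1,4) a1@(1,4) a2@(1,4) | pheromone: 0 0 0 0 0 / 0 0 0 0 8 / 0 0 0 0 0 / 0 0 0 0 2 / 0 0 0 0 0
t=4: a0@(1,4) a1@(1,4) a2@(1,4) | pheromone: 0 0 0 0 0 / 0 0 0 0 10 / 0 0 0 0 0 / 0 0 0 0 1 / 0 0 0 0 0
t=5: a0@(1,4) a1@(1,4) a2@(1,4) | pheromone: 0 0 0 0 0 / 0 0 0 0 12 / 0 0 0 0 0 / 0 0 0 0 0 / 0 0 0 0 0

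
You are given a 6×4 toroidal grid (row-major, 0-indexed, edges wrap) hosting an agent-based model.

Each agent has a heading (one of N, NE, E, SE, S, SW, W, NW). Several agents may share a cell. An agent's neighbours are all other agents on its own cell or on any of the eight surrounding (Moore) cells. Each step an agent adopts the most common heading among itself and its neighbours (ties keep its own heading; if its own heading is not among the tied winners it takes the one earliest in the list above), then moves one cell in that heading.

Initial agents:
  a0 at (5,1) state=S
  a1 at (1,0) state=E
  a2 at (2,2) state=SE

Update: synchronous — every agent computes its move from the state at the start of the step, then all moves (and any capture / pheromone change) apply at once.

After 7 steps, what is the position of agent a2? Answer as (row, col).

t=1: a0@(0,1):S a1@(1,1):E a2@(3,3):SE
t=2: a0@(1,1):S a1@(1,2):E a2@(4,0):SE
t=3: a0@(2,1):S a1@(1,3):E a2@(5,1):SE
t=4: a0@(3,1):S a1@(1,0):E a2@(0,2):SE
t=5: a0@(4,1):S a1@(1,1):E a2@(1,3):SE
t=6: a0@(5,1):S a1@(1,2):E a2@(2,0):SE
t=7: a0@(0,1):S a1@(1,3):E a2@(3,1):SE

(3, 1)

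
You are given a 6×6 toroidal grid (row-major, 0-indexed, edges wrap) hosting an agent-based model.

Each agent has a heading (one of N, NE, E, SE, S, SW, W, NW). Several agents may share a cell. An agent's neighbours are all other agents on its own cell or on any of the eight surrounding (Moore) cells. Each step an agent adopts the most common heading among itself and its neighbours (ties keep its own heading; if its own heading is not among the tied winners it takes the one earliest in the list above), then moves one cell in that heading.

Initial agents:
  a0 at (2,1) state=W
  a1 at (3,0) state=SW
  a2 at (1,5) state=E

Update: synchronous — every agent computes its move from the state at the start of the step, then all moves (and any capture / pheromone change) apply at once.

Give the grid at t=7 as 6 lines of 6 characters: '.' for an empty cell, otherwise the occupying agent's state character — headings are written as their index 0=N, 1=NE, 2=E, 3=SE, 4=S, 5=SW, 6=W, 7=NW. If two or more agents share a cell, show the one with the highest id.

......
2.....
6.....
......
.....5
......

t=1: a0@(2,0):W a1@(4,5):SW a2@(1,0):E
t=2: a0@(2,5):W a1@(5,4):SW a2@(1,1):E
t=3: a0@(2,4):W a1@(0,3):SW a2@(1,2):E
t=4: a0@(2,3):W a1@(1,2):SW a2@(1,3):E
t=5: a0@(2,2):W a1@(2,1):SW a2@(1,4):E
t=6: a0@(2,1):W a1@(3,0):SW a2@(1,5):E
t=7: a0@(2,0):W a1@(4,5):SW a2@(1,0):E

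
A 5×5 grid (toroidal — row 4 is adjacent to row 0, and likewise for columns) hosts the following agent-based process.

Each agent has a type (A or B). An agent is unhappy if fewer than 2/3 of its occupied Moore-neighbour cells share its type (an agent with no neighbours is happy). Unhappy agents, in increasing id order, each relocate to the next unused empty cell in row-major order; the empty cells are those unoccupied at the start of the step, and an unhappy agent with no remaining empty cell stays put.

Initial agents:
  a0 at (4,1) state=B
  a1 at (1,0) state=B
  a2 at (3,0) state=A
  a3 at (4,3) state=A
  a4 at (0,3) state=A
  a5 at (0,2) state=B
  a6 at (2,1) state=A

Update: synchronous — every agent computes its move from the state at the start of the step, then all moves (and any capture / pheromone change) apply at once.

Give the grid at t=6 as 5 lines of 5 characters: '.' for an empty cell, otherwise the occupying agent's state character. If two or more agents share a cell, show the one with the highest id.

...BB
ABA..
AA...
.....
.....

t=1: a0@(0,0):B a1@(0,1):B a2@(0,4):A a3@(1,1):A a4@(1,2):A a5@(1,3):B a6@(1,4):A
t=2: a0@(0,2):B a1@(0,3):B a2@(1,0):A a3@(2,0):A a4@(2,1):A a5@(2,2):B a6@(2,3):A
t=3: a0@(0,2):B a1@(0,3):B a2@(1,0):A a3@(2,0):A a4@(2,1):A a5@(0,0):B a6@(0,1):A
t=4: a0@(0,4):B a1@(0,3):B a2@(1,0):A a3@(2,0):A a4@(2,1):A a5@(1,1):B a6@(1,2):A
t=5: a0@(0,0):B a1@(0,1):B a2@(0,2):A a3@(2,0):A a4@(2,1):A a5@(1,3):B a6@(1,4):A
t=6: a0@(0,3):B a1@(0,4):B a2@(1,0):A a3@(2,0):A a4@(2,1):A a5@(1,1):B a6@(1,2):A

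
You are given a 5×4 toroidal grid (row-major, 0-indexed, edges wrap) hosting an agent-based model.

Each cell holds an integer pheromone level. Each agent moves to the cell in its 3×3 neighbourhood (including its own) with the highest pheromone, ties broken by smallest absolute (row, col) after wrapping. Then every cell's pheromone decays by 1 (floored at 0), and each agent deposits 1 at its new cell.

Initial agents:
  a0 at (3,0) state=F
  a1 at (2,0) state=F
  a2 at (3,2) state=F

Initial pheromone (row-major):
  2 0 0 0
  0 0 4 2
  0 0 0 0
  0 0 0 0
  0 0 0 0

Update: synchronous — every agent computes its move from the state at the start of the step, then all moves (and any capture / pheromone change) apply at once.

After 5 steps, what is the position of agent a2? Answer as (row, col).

(1, 2)

t=1: a0@(2,0) a1@(1,3) a2@(2,1) | pheromone: 1 0 0 0 / 0 0 3 2 / 1 1 0 0 / 0 0 0 0 / 0 0 0 0
t=2: a0@(1,3) a1@(1,2) a2@(1,2) | pheromone: 0 0 0 0 / 0 0 4 2 / 0 0 0 0 / 0 0 0 0 / 0 0 0 0
t=3: a0@(1,2) a1@(1,2) a2@(1,2) | pheromone: 0 0 0 0 / 0 0 6 1 / 0 0 0 0 / 0 0 0 0 / 0 0 0 0
t=4: a0@(1,2) a1@(1,2) a2@(1,2) | pheromone: 0 0 0 0 / 0 0 8 0 / 0 0 0 0 / 0 0 0 0 / 0 0 0 0
t=5: a0@(1,2) a1@(1,2) a2@(1,2) | pheromone: 0 0 0 0 / 0 0 10 0 / 0 0 0 0 / 0 0 0 0 / 0 0 0 0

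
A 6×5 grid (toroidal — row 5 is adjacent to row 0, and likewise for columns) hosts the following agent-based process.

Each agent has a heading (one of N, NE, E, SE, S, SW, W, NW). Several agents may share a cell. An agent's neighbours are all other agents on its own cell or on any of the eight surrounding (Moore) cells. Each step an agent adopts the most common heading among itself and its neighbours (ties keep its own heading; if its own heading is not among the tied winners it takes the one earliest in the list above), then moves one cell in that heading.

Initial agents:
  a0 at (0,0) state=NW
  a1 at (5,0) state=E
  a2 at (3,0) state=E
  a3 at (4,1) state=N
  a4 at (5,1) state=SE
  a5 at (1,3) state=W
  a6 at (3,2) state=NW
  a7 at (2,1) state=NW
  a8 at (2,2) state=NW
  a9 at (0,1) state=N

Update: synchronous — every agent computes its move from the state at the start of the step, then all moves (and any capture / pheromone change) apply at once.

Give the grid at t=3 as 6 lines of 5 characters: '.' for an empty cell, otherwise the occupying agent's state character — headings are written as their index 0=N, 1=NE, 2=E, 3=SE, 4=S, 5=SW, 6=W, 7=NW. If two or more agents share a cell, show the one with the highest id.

t=1: a0@(5,4):NW a1@(4,0):N a2@(3,1):E a3@(4,2):E a4@(4,1):N a5@(1,2):W a6@(2,1):NW a7@(1,0):NW a8@(1,1):NW a9@(5,1):N
t=2: a0@(4,3):NW a1@(3,0):N a2@(3,2):E a3@(4,3):E a4@(3,1):N a5@(0,1):NW a6@(1,0):NW a7@(0,4):NW a8@(0,0):NW a9@(4,1):N
t=3: a0@(4,4):E a1@(2,0):N a2@(3,3):E a3@(4,4):E a4@(2,1):N a5@(5,0):NW a6@(0,4):NW a7@(5,3):NW a8@(5,4):NW a9@(3,1):N

....7
.....
00...
.0.2.
....2
7..77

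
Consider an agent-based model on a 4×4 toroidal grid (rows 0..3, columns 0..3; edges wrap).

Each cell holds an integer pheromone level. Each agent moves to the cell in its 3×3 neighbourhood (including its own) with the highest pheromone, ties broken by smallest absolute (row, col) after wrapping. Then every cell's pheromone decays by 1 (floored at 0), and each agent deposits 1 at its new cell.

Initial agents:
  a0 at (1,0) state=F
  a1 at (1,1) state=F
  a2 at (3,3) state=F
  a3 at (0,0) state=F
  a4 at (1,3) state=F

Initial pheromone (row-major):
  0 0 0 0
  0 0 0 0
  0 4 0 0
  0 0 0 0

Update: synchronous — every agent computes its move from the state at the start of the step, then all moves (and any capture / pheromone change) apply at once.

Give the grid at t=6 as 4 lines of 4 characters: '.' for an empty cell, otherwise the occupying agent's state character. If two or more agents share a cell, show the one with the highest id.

t=1: a0@(2,1) a1@(2,1) a2@(0,0) a3@(0,0) a4@(0,0) | pheromone: 3 0 0 0 / 0 0 0 0 / 0 5 0 0 / 0 0 0 0
t=2: a0@(2,1) a1@(2,1) a2@(0,0) a3@(0,0) a4@(0,0) | pheromone: 5 0 0 0 / 0 0 0 0 / 0 6 0 0 / 0 0 0 0
t=3: a0@(2,1) a1@(2,1) a2@(0,0) a3@(0,0) a4@(0,0) | pheromone: 7 0 0 0 / 0 0 0 0 / 0 7 0 0 / 0 0 0 0
t=4: a0@(2,1) a1@(2,1) a2@(0,0) a3@(0,0) a4@(0,0) | pheromone: 9 0 0 0 / 0 0 0 0 / 0 8 0 0 / 0 0 0 0
t=5: a0@(2,1) a1@(2,1) a2@(0,0) a3@(0,0) a4@(0,0) | pheromone: 11 0 0 0 / 0 0 0 0 / 0 9 0 0 / 0 0 0 0
t=6: a0@(2,1) a1@(2,1) a2@(0,0) a3@(0,0) a4@(0,0) | pheromone: 13 0 0 0 / 0 0 0 0 / 0 10 0 0 / 0 0 0 0

F...
....
.F..
....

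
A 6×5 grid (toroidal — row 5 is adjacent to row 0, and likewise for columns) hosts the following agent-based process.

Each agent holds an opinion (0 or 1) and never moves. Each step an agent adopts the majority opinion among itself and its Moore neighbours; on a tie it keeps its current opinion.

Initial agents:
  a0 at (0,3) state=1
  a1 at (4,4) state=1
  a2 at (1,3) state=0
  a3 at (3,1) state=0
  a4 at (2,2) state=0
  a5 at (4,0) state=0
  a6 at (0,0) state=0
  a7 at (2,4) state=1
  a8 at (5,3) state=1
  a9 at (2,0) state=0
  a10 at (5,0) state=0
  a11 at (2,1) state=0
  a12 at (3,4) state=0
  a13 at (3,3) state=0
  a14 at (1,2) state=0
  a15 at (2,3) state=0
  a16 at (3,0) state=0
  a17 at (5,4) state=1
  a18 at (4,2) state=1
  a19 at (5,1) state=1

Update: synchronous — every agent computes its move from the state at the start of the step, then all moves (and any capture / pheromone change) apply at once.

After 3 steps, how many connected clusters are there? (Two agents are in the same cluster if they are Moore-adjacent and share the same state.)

t=1: a0@(0,3):1 a1@(4,4):0 a2@(1,3):0 a3@(3,1):0 a4@(2,2):0 a5@(4,0):0 a6@(0,0):0 a7@(2,4):0 a8@(5,3):1 a9@(2,0):0 a10@(5,0):0 a11@(2,1):0 a12@(3,4):0 a13@(3,3):0 a14@(1,2):0 a15@(2,3):0 a16@(3,0):0 a17@(5,4):1 a18@(4,2):1 a19@(5,1):0
t=2: a0@(0,3):1 a1@(4,4):0 a2@(1,3):0 a3@(3,1):0 a4@(2,2):0 a5@(4,0):0 a6@(0,0):0 a7@(2,4):0 a8@(5,3):1 a9@(2,0):0 a10@(5,0):0 a11@(2,1):0 a12@(3,4):0 a13@(3,3):0 a14@(1,2):0 a15@(2,3):0 a16@(3,0):0 a17@(5,4):0 a18@(4,2):0 a19@(5,1):0
t=3: a0@(0,3):0 a1@(4,4):0 a2@(1,3):0 a3@(3,1):0 a4@(2,2):0 a5@(4,0):0 a6@(0,0):0 a7@(2,4):0 a8@(5,3):0 a9@(2,0):0 a10@(5,0):0 a11@(2,1):0 a12@(3,4):0 a13@(3,3):0 a14@(1,2):0 a15@(2,3):0 a16@(3,0):0 a17@(5,4):0 a18@(4,2):0 a19@(5,1):0

1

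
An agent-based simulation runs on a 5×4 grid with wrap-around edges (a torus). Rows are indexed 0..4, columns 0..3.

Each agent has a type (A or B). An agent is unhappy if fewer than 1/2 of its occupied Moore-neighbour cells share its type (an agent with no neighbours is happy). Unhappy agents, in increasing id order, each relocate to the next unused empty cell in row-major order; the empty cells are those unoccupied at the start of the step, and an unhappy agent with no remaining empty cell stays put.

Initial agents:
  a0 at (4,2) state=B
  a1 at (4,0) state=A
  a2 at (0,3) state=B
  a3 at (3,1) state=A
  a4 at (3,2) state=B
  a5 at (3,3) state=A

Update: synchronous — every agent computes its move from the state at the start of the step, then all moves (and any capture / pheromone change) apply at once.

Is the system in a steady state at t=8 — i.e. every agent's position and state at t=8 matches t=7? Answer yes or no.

t=1: a0@(4,2):B a1@(4,0):A a2@(0,3):B a3@(0,0):A a4@(0,1):B a5@(0,2):A
t=2: a0@(4,2):B a1@(1,0):A a2@(1,1):B a3@(1,2):A a4@(1,3):B a5@(2,0):A
t=3: a0@(4,2):B a1@(0,0):A a2@(0,1):B a3@(0,2):A a4@(0,3):B a5@(2,1):A
t=4: a0@(4,2):B a1@(1,0):A a2@(1,1):B a3@(1,2):A a4@(1,3):B a5@(2,1):A
t=5: a0@(4,2):B a1@(0,0):A a2@(0,1):B a3@(0,2):A a4@(0,3):B a5@(2,1):A
t=6: a0@(4,2):B a1@(1,0):A a2@(1,1):B a3@(1,2):A a4@(1,3):B a5@(2,1):A
t=7: a0@(4,2):B a1@(0,0):A a2@(0,1):B a3@(0,2):A a4@(0,3):B a5@(2,1):A
t=8: a0@(4,2):B a1@(1,0):A a2@(1,1):B a3@(1,2):A a4@(1,3):B a5@(2,1):A

no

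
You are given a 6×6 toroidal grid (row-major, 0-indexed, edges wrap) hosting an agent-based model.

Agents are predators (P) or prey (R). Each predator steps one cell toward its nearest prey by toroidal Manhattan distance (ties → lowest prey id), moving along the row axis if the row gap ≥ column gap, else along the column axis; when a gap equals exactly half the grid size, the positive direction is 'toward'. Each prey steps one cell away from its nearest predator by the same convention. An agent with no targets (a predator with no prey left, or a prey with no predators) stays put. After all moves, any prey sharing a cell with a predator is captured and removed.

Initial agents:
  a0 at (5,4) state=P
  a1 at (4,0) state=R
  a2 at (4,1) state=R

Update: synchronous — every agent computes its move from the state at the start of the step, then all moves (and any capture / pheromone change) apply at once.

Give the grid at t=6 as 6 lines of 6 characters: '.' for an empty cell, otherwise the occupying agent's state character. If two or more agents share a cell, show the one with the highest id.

.....P
......
......
.R....
......
R.....

t=1: a0@(5,5):P a1@(4,1):R a2@(4,0):R
t=2: a0@(4,5):P a1@(4,2):R a2@(3,0):R
t=3: a0@(3,5):P a1@(4,1):R a2@(2,0):R
t=4: a0@(2,5):P a1@(4,2):R a2@(1,0):R
t=5: a0@(1,5):P a1@(4,1):R a2@(0,0):R
t=6: a0@(0,5):P a1@(3,1):R a2@(5,0):R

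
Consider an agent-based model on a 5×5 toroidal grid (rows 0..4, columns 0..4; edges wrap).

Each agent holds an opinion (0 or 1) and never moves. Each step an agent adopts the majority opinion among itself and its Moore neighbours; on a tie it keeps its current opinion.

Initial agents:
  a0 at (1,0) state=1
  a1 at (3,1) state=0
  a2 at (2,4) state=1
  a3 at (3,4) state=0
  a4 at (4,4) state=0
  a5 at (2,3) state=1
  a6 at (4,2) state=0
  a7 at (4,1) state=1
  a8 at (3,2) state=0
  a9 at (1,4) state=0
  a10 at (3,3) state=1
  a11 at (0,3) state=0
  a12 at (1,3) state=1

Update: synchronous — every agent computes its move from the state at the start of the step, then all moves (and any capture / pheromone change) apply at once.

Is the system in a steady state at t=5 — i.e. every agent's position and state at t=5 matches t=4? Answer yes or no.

t=1: a0@(1,0):1 a1@(3,1):0 a2@(2,4):1 a3@(3,4):1 a4@(4,4):0 a5@(2,3):1 a6@(4,2):0 a7@(4,1):0 a8@(3,2):0 a9@(1,4):1 a10@(3,3):0 a11@(0,3):0 a12@(1,3):1
t=2: (unchanged — steady state)

yes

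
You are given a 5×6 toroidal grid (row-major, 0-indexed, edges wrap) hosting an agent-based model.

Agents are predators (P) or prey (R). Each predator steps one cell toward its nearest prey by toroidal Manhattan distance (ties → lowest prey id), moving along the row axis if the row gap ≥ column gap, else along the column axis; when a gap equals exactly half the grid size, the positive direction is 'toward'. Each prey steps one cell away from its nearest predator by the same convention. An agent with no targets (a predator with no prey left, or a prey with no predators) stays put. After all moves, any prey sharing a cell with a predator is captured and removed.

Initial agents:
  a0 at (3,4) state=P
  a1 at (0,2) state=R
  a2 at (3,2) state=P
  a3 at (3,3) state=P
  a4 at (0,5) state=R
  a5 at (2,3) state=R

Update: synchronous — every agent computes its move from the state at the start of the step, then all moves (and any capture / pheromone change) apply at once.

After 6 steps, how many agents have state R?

t=1: a0@(2,4):P a1@(1,2):R a2@(4,2):P a3@(2,3):P a4@(1,5):R a5@(1,3):R
t=2: a0@(1,4):P a1@(2,2):R a2@(0,2):P a3@(1,3):P a4@(0,5):R a5@(0,3):R
t=3: a0@(0,4):P a1@(3,2):R a2@(0,3):P a3@(0,3):P a4@(4,5):R
t=4: a0@(4,4):P a1@(2,2):R a2@(4,3):P a3@(4,3):P a4@(3,5):R
t=5: a0@(3,4):P a1@(1,2):R a2@(3,3):P a3@(3,3):P a4@(2,5):R
t=6: a0@(2,4):P a1@(0,2):R a2@(2,3):P a3@(2,3):P a4@(1,5):R

2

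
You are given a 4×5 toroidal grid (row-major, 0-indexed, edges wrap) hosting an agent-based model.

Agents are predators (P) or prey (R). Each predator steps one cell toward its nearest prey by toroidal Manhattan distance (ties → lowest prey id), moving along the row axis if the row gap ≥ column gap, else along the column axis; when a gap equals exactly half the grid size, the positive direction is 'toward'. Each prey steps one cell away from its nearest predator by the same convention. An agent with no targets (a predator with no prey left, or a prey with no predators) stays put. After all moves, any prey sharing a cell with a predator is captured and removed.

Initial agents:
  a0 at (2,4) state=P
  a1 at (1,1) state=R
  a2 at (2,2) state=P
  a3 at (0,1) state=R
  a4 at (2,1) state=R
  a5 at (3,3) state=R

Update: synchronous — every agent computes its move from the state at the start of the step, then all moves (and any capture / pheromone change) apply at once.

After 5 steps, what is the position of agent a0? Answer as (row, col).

(2, 0)

t=1: a0@(2,0):P a1@(0,1):R a2@(2,1):P a3@(3,1):R a5@(0,3):R
t=2: a0@(3,0):P a2@(3,1):P a3@(0,1):R a5@(3,3):R
t=3: a0@(0,0):P a2@(0,1):P a3@(1,1):R a5@(3,2):R
t=4: a0@(1,0):P a2@(1,1):P a3@(2,1):R a5@(2,2):R
t=5: a0@(2,0):P a2@(2,1):P a3@(3,1):R a5@(3,2):R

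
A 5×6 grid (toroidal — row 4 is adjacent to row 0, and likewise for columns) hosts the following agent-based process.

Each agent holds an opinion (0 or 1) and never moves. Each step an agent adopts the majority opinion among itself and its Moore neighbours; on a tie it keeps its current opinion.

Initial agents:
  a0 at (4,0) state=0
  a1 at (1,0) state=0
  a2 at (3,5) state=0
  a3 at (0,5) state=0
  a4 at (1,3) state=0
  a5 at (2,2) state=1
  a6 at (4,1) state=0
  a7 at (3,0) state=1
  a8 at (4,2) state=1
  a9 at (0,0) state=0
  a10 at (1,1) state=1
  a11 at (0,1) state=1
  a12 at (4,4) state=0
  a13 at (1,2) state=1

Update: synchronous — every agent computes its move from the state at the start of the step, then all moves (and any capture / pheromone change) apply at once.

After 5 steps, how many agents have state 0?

t=1: a0@(4,0):0 a1@(1,0):0 a2@(3,5):0 a3@(0,5):0 a4@(1,3):1 a5@(2,2):1 a6@(4,1):0 a7@(3,0):0 a8@(4,2):1 a9@(0,0):0 a10@(1,1):1 a11@(0,1):1 a12@(4,4):0 a13@(1,2):1
t=2: (unchanged — steady state)

8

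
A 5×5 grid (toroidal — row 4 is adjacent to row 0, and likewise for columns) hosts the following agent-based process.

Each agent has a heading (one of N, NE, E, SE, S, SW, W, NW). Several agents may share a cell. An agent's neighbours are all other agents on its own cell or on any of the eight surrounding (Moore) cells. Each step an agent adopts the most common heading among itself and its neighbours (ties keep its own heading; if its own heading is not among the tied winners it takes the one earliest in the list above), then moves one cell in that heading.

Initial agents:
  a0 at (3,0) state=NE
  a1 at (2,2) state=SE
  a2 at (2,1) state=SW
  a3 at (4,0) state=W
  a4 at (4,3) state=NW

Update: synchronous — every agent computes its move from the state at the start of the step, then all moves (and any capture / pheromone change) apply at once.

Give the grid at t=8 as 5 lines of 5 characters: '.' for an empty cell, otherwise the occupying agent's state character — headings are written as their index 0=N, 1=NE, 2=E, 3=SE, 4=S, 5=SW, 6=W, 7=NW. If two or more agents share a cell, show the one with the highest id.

3..5.
7....
.....
.....
..6..

t=1: a0@(2,1):NE a1@(3,3):SE a2@(3,0):SW a3@(4,4):W a4@(3,2):NW
t=2: a0@(1,2):NE a1@(4,4):SE a2@(4,4):SW a3@(4,3):W a4@(2,1):NW
t=3: a0@(0,3):NE a1@(0,0):SE a2@(0,3):SW a3@(4,2):W a4@(1,0):NW
t=4: a0@(4,4):NE a1@(1,1):SE a2@(1,2):SW a3@(4,1):W a4@(0,4):NW
t=5: a0@(3,0):NE a1@(2,2):SE a2@(2,1):SW a3@(4,0):W a4@(4,3):NW
t=6: a0@(2,1):NE a1@(3,3):SE a2@(3,0):SW a3@(4,4):W a4@(3,2):NW
t=7: a0@(1,2):NE a1@(4,4):SE a2@(4,4):SW a3@(4,3):W a4@(2,1):NW
t=8: a0@(0,3):NE a1@(0,0):SE a2@(0,3):SW a3@(4,2):W a4@(1,0):NW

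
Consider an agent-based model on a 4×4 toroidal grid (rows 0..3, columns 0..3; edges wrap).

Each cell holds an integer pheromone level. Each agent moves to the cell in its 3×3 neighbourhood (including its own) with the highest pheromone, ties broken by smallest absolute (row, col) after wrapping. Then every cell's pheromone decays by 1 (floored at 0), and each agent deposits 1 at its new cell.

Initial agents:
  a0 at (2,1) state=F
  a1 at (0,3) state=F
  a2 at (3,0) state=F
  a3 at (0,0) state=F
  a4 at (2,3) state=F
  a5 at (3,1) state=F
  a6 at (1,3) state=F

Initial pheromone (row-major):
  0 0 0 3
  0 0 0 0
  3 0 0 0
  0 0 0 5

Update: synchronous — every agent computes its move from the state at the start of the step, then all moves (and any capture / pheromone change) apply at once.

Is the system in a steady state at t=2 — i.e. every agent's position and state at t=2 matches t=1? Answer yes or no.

no

t=1: a0@(2,0) a1@(3,3) a2@(3,3) a3@(3,3) a4@(3,3) a5@(2,0) a6@(0,3) | pheromone: 0 0 0 3 / 0 0 0 0 / 4 0 0 0 / 0 0 0 8
t=2: a0@(3,3) a1@(3,3) a2@(3,3) a3@(3,3) a4@(3,3) a5@(3,3) a6@(3,3) | pheromone: 0 0 0 2 / 0 0 0 0 / 3 0 0 0 / 0 0 0 14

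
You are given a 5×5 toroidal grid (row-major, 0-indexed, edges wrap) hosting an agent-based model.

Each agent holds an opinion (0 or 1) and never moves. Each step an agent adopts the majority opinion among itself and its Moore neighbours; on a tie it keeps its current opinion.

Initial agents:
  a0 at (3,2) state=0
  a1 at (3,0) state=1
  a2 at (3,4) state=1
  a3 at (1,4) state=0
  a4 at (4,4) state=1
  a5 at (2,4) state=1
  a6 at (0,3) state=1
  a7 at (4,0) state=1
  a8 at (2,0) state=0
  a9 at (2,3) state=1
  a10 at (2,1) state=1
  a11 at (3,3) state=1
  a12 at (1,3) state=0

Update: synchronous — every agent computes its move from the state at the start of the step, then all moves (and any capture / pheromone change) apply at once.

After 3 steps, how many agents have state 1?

13

t=1: a0@(3,2):1 a1@(3,0):1 a2@(3,4):1 a3@(1,4):0 a4@(4,4):1 a5@(2,4):1 a6@(0,3):1 a7@(4,0):1 a8@(2,0):1 a9@(2,3):1 a10@(2,1):1 a11@(3,3):1 a12@(1,3):1
t=2: a0@(3,2):1 a1@(3,0):1 a2@(3,4):1 a3@(1,4):1 a4@(4,4):1 a5@(2,4):1 a6@(0,3):1 a7@(4,0):1 a8@(2,0):1 a9@(2,3):1 a10@(2,1):1 a11@(3,3):1 a12@(1,3):1
t=3: (unchanged — steady state)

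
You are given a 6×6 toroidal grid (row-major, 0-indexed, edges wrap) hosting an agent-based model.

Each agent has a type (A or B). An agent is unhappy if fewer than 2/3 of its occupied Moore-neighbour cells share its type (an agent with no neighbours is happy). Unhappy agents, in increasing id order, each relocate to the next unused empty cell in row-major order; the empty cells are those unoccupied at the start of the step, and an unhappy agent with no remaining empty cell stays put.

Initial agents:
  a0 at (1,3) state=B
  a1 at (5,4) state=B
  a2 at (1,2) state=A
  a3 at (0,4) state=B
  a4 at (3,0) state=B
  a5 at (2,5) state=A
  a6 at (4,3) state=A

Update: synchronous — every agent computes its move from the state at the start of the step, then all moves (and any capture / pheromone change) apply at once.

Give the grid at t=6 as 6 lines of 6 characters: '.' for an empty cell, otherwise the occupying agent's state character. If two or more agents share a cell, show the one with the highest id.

......
.BBABB
AA....
......
......
......

t=1: a0@(0,0):B a1@(0,1):B a2@(0,2):A a3@(0,4):B a4@(0,3):B a5@(0,5):A a6@(1,0):A
t=2: a0@(1,1):B a1@(1,2):B a2@(1,3):A a3@(1,4):B a4@(1,5):B a5@(2,0):A a6@(2,1):A
t=3: a0@(0,0):B a1@(0,1):B a2@(0,2):A a3@(0,3):B a4@(0,4):B a5@(0,5):A a6@(1,0):A
t=4: a0@(1,1):B a1@(1,2):B a2@(1,3):A a3@(1,4):B a4@(1,5):B a5@(2,0):A a6@(2,1):A
t=5: a0@(0,0):B a1@(0,1):B a2@(0,2):A a3@(0,3):B a4@(0,4):B a5@(0,5):A a6@(1,0):A
t=6: a0@(1,1):B a1@(1,2):B a2@(1,3):A a3@(1,4):B a4@(1,5):B a5@(2,0):A a6@(2,1):A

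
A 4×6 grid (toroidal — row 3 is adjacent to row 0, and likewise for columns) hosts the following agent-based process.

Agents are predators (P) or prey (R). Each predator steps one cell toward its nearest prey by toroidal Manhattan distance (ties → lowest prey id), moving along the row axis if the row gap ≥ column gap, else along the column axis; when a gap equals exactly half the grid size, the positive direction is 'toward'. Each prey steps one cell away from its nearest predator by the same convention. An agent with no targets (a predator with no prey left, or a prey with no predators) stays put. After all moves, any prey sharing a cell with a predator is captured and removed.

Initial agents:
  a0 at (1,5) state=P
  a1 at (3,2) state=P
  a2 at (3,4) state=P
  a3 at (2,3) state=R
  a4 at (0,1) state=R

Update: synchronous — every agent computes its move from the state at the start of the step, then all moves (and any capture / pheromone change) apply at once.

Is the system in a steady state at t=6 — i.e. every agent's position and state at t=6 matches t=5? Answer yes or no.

t=1: a0@(1,4):P a1@(2,2):P a2@(2,4):P a3@(1,3):R a4@(1,1):R
t=2: a0@(1,3):P a1@(1,2):P a2@(1,4):P a4@(0,1):R
t=3: a0@(1,2):P a1@(0,2):P a2@(1,5):P a4@(3,1):R
t=4: a0@(2,2):P a1@(3,2):P a2@(2,5):P a4@(2,1):R
t=5: a0@(2,1):P a1@(2,2):P a2@(2,0):P
t=6: (unchanged — steady state)

yes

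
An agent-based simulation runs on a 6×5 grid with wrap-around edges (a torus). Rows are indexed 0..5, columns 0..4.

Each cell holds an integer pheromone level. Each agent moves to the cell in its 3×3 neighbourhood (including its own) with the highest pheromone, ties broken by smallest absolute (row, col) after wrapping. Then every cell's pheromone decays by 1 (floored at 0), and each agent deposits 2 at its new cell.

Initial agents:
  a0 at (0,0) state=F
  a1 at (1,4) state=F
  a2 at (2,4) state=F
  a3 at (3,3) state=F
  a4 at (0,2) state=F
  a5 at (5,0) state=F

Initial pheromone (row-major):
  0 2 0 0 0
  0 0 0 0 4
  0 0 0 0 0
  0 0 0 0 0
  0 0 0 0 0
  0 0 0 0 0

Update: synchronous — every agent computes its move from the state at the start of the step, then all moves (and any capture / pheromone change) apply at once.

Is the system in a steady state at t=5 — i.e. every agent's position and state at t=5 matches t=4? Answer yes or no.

t=1: a0@(1,4) a1@(1,4) a2@(1,4) a3@(2,2) a4@(0,1) a5@(0,1) | pheromone: 0 5 0 0 0 / 0 0 0 0 9 / 0 0 2 0 0 / 0 0 0 0 0 / 0 0 0 0 0 / 0 0 0 0 0
t=2: a0@(1,4) a1@(1,4) a2@(1,4) a3@(2,2) a4@(0,1) a5@(0,1) | pheromone: 0 8 0 0 0 / 0 0 0 0 14 / 0 0 3 0 0 / 0 0 0 0 0 / 0 0 0 0 0 / 0 0 0 0 0
t=3: a0@(1,4) a1@(1,4) a2@(1,4) a3@(2,2) a4@(0,1) a5@(0,1) | pheromone: 0 11 0 0 0 / 0 0 0 0 19 / 0 0 4 0 0 / 0 0 0 0 0 / 0 0 0 0 0 / 0 0 0 0 0
t=4: a0@(1,4) a1@(1,4) a2@(1,4) a3@(2,2) a4@(0,1) a5@(0,1) | pheromone: 0 14 0 0 0 / 0 0 0 0 24 / 0 0 5 0 0 / 0 0 0 0 0 / 0 0 0 0 0 / 0 0 0 0 0
t=5: a0@(1,4) a1@(1,4) a2@(1,4) a3@(2,2) a4@(0,1) a5@(0,1) | pheromone: 0 17 0 0 0 / 0 0 0 0 29 / 0 0 6 0 0 / 0 0 0 0 0 / 0 0 0 0 0 / 0 0 0 0 0

yes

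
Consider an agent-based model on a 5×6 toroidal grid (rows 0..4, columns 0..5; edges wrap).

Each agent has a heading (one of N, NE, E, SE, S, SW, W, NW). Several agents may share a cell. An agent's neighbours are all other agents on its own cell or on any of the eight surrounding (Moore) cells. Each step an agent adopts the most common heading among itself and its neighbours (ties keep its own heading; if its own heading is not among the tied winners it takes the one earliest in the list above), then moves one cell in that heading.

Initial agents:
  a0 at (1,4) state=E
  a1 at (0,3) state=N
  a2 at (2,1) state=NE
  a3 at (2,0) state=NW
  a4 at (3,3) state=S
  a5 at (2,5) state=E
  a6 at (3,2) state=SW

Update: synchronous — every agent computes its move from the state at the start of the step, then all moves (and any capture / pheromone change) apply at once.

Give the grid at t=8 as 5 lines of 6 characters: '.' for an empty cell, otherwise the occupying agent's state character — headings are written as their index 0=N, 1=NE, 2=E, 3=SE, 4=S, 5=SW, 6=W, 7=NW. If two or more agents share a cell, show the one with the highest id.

2.....
22....
.2....
......
...1..

t=1: a0@(1,5):E a1@(4,3):N a2@(1,2):NE a3@(1,5):NW a4@(4,3):S a5@(2,0):E a6@(4,1):SW
t=2: a0@(1,0):E a1@(3,3):N a2@(0,3):NE a3@(1,0):E a4@(0,3):S a5@(2,1):E a6@(0,0):SW
t=3: a0@(1,1):E a1@(2,3):N a2@(4,4):NE a3@(1,1):E a4@(1,3):S a5@(2,2):E a6@(0,1):E
t=4: a0@(1,2):E a1@(1,3):N a2@(3,5):NE a3@(1,2):E a4@(2,3):S a5@(2,3):E a6@(0,2):E
t=5: a0@(1,3):E a1@(1,4):E a2@(2,0):NE a3@(1,3):E a4@(2,4):E a5@(2,4):E a6@(0,3):E
t=6: a0@(1,4):E a1@(1,5):E a2@(1,1):NE a3@(1,4):E a4@(2,5):E a5@(2,5):E a6@(0,4):E
t=7: a0@(1,5):E a1@(1,0):E a2@(0,2):NE a3@(1,5):E a4@(2,0):E a5@(2,0):E a6@(0,5):E
t=8: a0@(1,0):E a1@(1,1):E a2@(4,3):NE a3@(1,0):E a4@(2,1):E a5@(2,1):E a6@(0,0):E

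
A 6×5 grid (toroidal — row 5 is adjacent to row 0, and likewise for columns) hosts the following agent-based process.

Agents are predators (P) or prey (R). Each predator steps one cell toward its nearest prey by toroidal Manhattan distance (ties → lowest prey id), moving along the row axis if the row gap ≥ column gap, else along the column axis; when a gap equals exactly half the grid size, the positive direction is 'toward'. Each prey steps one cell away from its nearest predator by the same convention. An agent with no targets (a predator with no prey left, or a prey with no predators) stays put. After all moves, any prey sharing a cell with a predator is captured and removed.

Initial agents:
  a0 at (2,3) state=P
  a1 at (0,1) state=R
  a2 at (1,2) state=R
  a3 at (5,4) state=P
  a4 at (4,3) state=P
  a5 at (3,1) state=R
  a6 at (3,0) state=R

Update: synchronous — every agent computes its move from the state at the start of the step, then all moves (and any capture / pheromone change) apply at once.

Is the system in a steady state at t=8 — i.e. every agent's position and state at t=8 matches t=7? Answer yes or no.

yes

t=1: a0@(1,3):P a1@(0,2):R a2@(0,2):R a3@(5,0):P a4@(4,2):P a5@(3,0):R a6@(3,1):R
t=2: a0@(0,3):P a3@(4,0):P a4@(5,2):P a5@(2,0):R a6@(2,1):R
t=3: a0@(1,3):P a3@(3,0):P a4@(0,2):P a5@(1,0):R a6@(1,1):R
t=4: a0@(1,4):P a3@(2,0):P a4@(1,2):P a5@(1,1):R a6@(1,0):R
t=5: a0@(1,0):P a3@(1,0):P a4@(1,1):P
t=6: (unchanged — steady state)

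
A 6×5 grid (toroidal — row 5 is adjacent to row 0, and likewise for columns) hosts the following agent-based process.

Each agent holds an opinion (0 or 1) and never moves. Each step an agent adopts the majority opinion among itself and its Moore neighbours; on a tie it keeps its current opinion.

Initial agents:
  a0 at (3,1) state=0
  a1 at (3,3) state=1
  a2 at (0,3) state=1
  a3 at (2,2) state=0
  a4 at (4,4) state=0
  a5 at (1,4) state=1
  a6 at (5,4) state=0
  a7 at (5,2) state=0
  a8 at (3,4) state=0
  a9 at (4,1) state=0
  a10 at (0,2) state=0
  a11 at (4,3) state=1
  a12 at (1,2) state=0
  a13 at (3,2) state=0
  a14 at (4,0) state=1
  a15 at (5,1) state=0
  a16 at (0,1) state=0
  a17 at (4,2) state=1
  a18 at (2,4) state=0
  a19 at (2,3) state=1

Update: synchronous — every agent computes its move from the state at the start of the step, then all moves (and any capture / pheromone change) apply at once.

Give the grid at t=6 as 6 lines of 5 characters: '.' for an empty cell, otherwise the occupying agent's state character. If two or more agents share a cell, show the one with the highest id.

.000.
..0.0
..000
.0000
00000
.00.0

t=1: a0@(3,1):0 a1@(3,3):0 a2@(0,3):0 a3@(2,2):0 a4@(4,4):0 a5@(1,4):1 a6@(5,4):1 a7@(5,2):0 a8@(3,4):1 a9@(4,1):0 a10@(0,2):0 a11@(4,3):0 a12@(1,2):0 a13@(3,2):0 a14@(4,0):0 a15@(5,1):0 a16@(0,1):0 a17@(4,2):0 a18@(2,4):1 a19@(2,3):0
t=2: a0@(3,1):0 a1@(3,3):0 a2@(0,3):0 a3@(2,2):0 a4@(4,4):0 a5@(1,4):1 a6@(5,4):0 a7@(5,2):0 a8@(3,4):0 a9@(4,1):0 a10@(0,2):0 a11@(4,3):0 a12@(1,2):0 a13@(3,2):0 a14@(4,0):0 a15@(5,1):0 a16@(0,1):0 a17@(4,2):0 a18@(2,4):1 a19@(2,3):0
t=3: a0@(3,1):0 a1@(3,3):0 a2@(0,3):0 a3@(2,2):0 a4@(4,4):0 a5@(1,4):1 a6@(5,4):0 a7@(5,2):0 a8@(3,4):0 a9@(4,1):0 a10@(0,2):0 a11@(4,3):0 a12@(1,2):0 a13@(3,2):0 a14@(4,0):0 a15@(5,1):0 a16@(0,1):0 a17@(4,2):0 a18@(2,4):0 a19@(2,3):0
t=4: a0@(3,1):0 a1@(3,3):0 a2@(0,3):0 a3@(2,2):0 a4@(4,4):0 a5@(1,4):0 a6@(5,4):0 a7@(5,2):0 a8@(3,4):0 a9@(4,1):0 a10@(0,2):0 a11@(4,3):0 a12@(1,2):0 a13@(3,2):0 a14@(4,0):0 a15@(5,1):0 a16@(0,1):0 a17@(4,2):0 a18@(2,4):0 a19@(2,3):0
t=5: (unchanged — steady state)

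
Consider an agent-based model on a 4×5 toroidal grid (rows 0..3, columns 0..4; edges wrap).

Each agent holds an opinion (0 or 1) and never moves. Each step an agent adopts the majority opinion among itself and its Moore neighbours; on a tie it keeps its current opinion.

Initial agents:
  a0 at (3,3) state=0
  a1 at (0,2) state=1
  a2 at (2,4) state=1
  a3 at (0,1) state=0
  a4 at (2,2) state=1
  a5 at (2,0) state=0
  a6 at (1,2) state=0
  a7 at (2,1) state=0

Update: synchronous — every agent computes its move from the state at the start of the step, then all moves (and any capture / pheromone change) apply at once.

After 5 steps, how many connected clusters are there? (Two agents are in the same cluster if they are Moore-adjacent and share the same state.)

1

t=1: a0@(3,3):1 a1@(0,2):0 a2@(2,4):0 a3@(0,1):0 a4@(2,2):0 a5@(2,0):0 a6@(1,2):0 a7@(2,1):0
t=2: a0@(3,3):0 a1@(0,2):0 a2@(2,4):0 a3@(0,1):0 a4@(2,2):0 a5@(2,0):0 a6@(1,2):0 a7@(2,1):0
t=3: (unchanged — steady state)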